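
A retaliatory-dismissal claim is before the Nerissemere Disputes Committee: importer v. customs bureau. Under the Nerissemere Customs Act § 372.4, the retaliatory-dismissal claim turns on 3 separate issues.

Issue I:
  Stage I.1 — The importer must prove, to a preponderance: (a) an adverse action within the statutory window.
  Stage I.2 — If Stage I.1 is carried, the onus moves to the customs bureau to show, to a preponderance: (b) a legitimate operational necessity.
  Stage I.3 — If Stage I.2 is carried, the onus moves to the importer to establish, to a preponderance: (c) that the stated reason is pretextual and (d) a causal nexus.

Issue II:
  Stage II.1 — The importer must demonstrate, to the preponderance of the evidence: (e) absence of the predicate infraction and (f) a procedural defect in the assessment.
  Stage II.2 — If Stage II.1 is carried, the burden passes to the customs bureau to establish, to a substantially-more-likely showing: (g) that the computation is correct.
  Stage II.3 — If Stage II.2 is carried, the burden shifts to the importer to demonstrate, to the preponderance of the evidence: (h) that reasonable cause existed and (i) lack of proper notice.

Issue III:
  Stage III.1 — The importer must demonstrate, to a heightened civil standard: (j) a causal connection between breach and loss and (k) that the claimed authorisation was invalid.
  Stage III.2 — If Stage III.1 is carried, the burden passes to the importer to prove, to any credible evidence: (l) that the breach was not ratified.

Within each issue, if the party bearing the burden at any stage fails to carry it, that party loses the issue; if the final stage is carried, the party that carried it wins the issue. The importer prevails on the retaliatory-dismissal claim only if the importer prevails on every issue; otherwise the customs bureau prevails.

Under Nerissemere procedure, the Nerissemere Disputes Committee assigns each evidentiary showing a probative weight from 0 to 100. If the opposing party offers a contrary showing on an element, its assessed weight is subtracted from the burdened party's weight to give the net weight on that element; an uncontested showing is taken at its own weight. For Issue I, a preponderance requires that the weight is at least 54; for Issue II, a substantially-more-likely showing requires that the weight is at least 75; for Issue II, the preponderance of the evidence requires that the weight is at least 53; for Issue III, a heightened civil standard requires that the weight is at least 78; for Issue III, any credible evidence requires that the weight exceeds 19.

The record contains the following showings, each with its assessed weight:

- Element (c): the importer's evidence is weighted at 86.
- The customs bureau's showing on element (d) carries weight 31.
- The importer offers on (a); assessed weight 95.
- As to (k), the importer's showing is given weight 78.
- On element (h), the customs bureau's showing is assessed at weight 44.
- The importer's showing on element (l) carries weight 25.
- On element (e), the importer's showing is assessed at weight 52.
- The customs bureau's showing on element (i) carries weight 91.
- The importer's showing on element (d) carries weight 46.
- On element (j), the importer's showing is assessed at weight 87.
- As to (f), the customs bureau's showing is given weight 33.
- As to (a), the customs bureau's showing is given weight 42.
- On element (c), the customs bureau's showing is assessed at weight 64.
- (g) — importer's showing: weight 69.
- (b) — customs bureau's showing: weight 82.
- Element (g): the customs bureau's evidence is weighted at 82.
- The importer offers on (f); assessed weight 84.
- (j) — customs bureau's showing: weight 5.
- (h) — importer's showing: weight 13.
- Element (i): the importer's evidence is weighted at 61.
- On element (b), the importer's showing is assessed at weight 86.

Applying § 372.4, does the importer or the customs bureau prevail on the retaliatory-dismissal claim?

customs bureau

— Issue I —
Stage I.1 (importer, a preponderance, weight is at least 54): (a) net 95−42=53 < 54 — fails.
  Not every element is met, so the importer fails to carry Stage I.1.
The analysis ends at Stage I.1; the customs bureau prevails on this issue.
— Issue II —
Stage II.1 — burden on importer; standard: the preponderance of the evidence (weight is at least 53).
    (e): 52 < 53 [not met]
    (f): 84 − 33 = 51 < 53 [not met]
  The importer does not carry Stage II.1.
The analysis ends at Stage II.1; the customs bureau prevails on this issue.
— Issue III —
Stage III.1 (importer, a heightened civil standard, weight is at least 78): (j) net 87−5=82 ≥ 78 — meets; (k) 78 ≥ 78 — meets.
  Stage III.1 is satisfied; the importer continues to bear the burden.
Stage III.2 (importer, any credible evidence, weight exceeds 19): (l) 25 > 19 — meets.
  All elements met at the final stage.
All stages carried — the importer prevails on this issue.
Per-issue: Issue I → customs bureau; Issue II → customs bureau; Issue III → importer. The importer must prevail on every issue; overall, the customs bureau prevails.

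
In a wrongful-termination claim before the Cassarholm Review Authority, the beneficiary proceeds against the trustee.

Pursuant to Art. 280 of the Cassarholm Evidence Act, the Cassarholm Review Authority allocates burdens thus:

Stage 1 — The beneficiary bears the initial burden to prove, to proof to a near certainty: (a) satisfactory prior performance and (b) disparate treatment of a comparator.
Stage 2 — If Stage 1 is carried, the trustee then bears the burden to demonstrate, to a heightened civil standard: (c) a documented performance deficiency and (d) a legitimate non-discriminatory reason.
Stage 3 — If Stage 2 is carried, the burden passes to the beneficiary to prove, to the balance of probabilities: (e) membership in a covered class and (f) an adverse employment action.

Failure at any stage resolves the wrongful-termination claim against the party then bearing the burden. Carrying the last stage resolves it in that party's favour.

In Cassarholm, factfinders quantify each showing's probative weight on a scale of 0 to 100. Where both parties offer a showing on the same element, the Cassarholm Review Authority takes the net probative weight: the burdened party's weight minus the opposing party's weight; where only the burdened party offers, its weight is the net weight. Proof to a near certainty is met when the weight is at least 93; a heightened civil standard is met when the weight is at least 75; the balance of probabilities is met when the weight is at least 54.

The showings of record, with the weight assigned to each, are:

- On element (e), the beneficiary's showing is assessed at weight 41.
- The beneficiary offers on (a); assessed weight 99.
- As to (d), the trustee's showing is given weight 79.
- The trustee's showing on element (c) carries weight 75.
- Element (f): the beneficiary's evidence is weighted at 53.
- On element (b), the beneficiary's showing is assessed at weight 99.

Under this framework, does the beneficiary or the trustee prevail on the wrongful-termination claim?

At Stage 1 the beneficiary must meet proof to a near certainty (weight is at least 93): on (a) the weight is 99, ≥ 93, so (a) meets the standard; on (b) the weight is 99, ≥ 93, so (b) meets the standard.
  The beneficiary carries Stage 1; the trustee now bears the burden.
At Stage 2 the trustee must meet a heightened civil standard (weight is at least 75): on (c) the weight is 75, which does reach 75, so (c) meets the standard; on (d) the weight is 79, which does reach 75, so (d) meets the standard.
  All elements met. The burden passes to the beneficiary.
At Stage 3 the beneficiary must meet the balance of probabilities (weight is at least 54): on (e) the weight is 41, < 54, so (e) does not meet the standard; on (f) the weight is 53, which does not reach 54, so (f) does not meet the standard.
  The beneficiary does not carry Stage 3.
The analysis ends at Stage 3; the trustee prevails.

trustee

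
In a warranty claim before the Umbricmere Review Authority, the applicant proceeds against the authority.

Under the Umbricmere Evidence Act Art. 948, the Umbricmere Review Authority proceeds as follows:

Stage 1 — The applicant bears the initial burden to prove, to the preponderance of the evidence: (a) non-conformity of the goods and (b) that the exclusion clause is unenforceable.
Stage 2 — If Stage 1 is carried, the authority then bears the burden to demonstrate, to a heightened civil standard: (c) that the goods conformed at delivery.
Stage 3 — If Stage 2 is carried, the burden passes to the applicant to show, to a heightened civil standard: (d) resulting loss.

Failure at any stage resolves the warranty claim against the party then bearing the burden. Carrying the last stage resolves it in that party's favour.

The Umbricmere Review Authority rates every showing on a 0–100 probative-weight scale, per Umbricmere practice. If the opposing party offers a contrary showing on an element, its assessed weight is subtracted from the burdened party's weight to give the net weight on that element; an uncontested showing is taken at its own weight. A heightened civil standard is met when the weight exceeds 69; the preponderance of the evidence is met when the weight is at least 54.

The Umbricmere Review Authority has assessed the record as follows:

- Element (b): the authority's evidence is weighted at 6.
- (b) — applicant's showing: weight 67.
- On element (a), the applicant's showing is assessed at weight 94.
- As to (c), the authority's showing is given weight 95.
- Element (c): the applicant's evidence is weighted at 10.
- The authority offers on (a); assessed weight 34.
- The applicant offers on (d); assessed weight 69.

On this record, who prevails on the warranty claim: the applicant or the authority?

Stage 1 (applicant, the preponderance of the evidence, weight is at least 54): (a) net 94−34=60 ≥ 54 — meets; (b) net 67−6=61 ≥ 54 — meets.
  Stage 1 is satisfied; the onus moves to the authority.
Stage 2 (authority, a heightened civil standard, weight exceeds 69): (c) net 95−10=85 > 69 — meets.
  The authority carries Stage 2; the applicant now bears the burden.
Stage 3 (applicant, a heightened civil standard, weight exceeds 69): (d) 69 ≤ 69 — fails.
  The applicant does not carry Stage 3.
The analysis ends at Stage 3; the authority prevails.

authority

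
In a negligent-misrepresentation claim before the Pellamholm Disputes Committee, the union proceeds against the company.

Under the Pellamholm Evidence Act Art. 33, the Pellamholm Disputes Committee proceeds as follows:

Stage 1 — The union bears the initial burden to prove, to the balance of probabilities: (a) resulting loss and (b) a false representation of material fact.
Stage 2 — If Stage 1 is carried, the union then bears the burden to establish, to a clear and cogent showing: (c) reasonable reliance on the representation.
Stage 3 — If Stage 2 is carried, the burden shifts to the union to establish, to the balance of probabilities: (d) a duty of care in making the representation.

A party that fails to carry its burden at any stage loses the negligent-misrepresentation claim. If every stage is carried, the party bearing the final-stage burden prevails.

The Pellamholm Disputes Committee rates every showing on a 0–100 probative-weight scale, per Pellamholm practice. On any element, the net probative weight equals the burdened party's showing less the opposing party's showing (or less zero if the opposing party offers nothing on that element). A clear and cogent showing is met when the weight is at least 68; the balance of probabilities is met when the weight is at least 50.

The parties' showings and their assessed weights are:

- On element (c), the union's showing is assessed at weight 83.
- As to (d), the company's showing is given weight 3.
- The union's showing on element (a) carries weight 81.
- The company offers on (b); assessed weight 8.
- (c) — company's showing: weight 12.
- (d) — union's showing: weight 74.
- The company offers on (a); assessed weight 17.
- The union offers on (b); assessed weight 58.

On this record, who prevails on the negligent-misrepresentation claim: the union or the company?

Stage 1 — burden on union; standard: the balance of probabilities (weight is at least 50).
    (a): 81 − 17 = 64 ≥ 50 [met]
    (b): 58 − 8 = 50 ≥ 50 [met]
  Stage 1 is satisfied; the union continues to bear the burden.
Stage 2 — burden on union; standard: a clear and cogent showing (weight is at least 68).
    (c): 83 − 12 = 71 ≥ 68 [met]
  Stage 2 is satisfied; the union continues to bear the burden.
Stage 3 — burden on union; standard: the balance of probabilities (weight is at least 50).
    (d): 74 − 3 = 71 ≥ 50 [met]
  The union carries the last stage.
All stages carried — the union prevails.

union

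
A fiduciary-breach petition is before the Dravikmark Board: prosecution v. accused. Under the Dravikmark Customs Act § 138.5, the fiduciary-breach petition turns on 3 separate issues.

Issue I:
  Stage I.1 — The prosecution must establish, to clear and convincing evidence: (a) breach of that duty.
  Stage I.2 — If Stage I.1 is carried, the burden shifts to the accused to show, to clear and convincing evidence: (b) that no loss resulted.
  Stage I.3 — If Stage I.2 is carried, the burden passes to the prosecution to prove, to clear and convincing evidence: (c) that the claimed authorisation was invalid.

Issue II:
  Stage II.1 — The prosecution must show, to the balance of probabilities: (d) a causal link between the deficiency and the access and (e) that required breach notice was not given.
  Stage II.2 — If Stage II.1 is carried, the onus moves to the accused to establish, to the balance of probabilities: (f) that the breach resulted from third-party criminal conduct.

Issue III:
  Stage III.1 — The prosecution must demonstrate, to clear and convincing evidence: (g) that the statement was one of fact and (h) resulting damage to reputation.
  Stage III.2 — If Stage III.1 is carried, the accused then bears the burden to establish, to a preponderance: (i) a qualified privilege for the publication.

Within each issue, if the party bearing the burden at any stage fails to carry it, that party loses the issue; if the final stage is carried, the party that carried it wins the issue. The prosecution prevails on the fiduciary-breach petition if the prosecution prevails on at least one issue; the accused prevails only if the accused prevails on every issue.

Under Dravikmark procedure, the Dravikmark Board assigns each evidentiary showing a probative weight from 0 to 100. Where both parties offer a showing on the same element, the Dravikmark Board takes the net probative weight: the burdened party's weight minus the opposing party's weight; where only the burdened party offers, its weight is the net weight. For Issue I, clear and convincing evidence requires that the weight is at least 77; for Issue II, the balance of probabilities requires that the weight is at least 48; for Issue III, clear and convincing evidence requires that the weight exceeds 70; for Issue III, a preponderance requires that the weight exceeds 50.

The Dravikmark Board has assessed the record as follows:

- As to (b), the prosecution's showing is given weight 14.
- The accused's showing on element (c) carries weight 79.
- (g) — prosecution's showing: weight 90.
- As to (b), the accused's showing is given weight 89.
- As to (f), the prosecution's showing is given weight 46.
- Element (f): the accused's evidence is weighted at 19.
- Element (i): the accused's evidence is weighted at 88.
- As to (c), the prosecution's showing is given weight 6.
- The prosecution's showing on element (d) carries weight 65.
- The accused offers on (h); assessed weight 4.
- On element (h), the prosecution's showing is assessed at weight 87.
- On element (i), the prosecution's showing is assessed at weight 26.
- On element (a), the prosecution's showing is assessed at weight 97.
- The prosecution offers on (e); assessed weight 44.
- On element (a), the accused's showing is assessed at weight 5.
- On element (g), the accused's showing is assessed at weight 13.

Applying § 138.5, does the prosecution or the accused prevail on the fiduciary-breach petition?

prosecution

— Issue I —
Stage I.1 — burden on prosecution; standard: clear and convincing evidence (weight is at least 77).
    (a): 97 − 5 = 92 ≥ 77 [met]
  Stage I.1 carried; the burden shifts to the accused.
Stage I.2 — burden on accused; standard: clear and convincing evidence (weight is at least 77).
    (b): 89 − 14 = 75 < 77 [not met]
  Not every element is met, so the accused fails to carry Stage I.2.
So the prosecution prevails on this issue.
— Issue II —
At Stage II.1 the prosecution must meet the balance of probabilities (weight is at least 48): on (d) the weight is 65, which does reach 48, so (d) meets the standard; on (e) the weight is 44, < 48, so (e) does not meet the standard.
  Stage II.1 not carried; the prosecution fails its burden.
The accused prevails on this issue.
— Issue III —
Stage III.1 — burden on prosecution; standard: clear and convincing evidence (weight exceeds 70).
    (g): 90 − 13 = 77 > 70 [met]
    (h): 87 − 4 = 83 > 70 [met]
  Stage III.1 carried; the burden shifts to the accused.
Stage III.2 — burden on accused; standard: a preponderance (weight exceeds 50).
    (i): 88 − 26 = 62 > 50 [met]
  All elements met at the final stage.
With every stage satisfied, the accused prevails on this issue.
Per-issue: Issue I → prosecution; Issue II → accused; Issue III → accused. The prosecution must prevail on at least one issue; overall, the prosecution prevails.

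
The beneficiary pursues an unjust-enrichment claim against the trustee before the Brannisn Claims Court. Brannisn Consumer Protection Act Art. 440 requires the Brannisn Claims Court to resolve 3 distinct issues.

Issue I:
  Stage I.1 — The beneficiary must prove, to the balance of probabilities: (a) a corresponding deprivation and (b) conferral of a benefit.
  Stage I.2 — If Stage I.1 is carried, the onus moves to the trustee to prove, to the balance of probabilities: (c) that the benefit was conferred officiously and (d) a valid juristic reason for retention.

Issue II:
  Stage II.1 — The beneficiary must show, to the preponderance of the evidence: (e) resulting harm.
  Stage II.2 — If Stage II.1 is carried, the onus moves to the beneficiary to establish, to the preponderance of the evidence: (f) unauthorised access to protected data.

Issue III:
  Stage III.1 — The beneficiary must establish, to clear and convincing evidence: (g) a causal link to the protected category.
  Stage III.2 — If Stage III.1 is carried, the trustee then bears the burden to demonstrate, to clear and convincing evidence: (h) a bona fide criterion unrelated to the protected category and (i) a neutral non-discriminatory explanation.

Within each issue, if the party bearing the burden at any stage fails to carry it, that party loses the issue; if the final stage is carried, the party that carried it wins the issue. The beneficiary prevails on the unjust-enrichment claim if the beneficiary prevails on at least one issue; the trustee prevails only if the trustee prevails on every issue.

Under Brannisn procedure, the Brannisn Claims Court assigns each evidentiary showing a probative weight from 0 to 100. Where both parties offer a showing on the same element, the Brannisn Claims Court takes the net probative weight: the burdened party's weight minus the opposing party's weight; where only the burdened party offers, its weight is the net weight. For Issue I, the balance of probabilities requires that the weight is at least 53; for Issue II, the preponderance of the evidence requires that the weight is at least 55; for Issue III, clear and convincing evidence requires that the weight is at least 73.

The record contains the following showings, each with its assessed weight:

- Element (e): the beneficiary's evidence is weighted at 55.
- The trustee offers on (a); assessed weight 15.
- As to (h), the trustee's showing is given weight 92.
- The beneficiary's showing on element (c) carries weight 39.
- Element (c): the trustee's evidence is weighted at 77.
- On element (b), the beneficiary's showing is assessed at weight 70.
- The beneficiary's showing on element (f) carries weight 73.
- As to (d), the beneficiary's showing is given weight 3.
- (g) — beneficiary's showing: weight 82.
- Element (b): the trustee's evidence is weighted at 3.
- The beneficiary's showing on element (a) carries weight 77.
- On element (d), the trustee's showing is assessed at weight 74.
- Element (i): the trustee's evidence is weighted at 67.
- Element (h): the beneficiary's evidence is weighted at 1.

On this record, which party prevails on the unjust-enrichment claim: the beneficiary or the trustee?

— Issue I —
Stage I.1 (beneficiary, the balance of probabilities, weight is at least 53): (a) net 77−15=62 ≥ 53 — meets; (b) net 70−3=67 ≥ 53 — meets.
  All elements met. The burden passes to the trustee.
Stage I.2 (trustee, the balance of probabilities, weight is at least 53): (c) net 77−39=38 < 53 — fails; (d) net 74−3=71 ≥ 53 — meets.
  Stage I.2 not carried; the trustee fails its burden.
So the beneficiary prevails on this issue.
— Issue II —
At Stage II.1 the beneficiary must meet the preponderance of the evidence (weight is at least 55): on (e) the weight is 55, ≥ 55, so (e) meets the standard.
  Stage II.1 is satisfied; the beneficiary continues to bear the burden.
At Stage II.2 the beneficiary must meet the preponderance of the evidence (weight is at least 55): on (f) the weight is 73, which does reach 55, so (f) meets the standard.
  The beneficiary carries the last stage.
Every stage carried; the beneficiary prevails on this issue.
— Issue III —
Stage III.1 (beneficiary, clear and convincing evidence, weight is at least 73): (g) 82 ≥ 73 — meets.
  Stage III.1 is satisfied; the onus moves to the trustee.
Stage III.2 (trustee, clear and convincing evidence, weight is at least 73): (h) net 92−1=91 ≥ 73 — meets; (i) 67 < 73 — fails.
  Stage III.2 not carried; the trustee fails its burden.
The analysis ends at Stage III.2; the beneficiary prevails on this issue.
Per-issue: Issue I → beneficiary; Issue II → beneficiary; Issue III → beneficiary. The beneficiary must prevail on at least one issue; overall, the beneficiary prevails.

beneficiary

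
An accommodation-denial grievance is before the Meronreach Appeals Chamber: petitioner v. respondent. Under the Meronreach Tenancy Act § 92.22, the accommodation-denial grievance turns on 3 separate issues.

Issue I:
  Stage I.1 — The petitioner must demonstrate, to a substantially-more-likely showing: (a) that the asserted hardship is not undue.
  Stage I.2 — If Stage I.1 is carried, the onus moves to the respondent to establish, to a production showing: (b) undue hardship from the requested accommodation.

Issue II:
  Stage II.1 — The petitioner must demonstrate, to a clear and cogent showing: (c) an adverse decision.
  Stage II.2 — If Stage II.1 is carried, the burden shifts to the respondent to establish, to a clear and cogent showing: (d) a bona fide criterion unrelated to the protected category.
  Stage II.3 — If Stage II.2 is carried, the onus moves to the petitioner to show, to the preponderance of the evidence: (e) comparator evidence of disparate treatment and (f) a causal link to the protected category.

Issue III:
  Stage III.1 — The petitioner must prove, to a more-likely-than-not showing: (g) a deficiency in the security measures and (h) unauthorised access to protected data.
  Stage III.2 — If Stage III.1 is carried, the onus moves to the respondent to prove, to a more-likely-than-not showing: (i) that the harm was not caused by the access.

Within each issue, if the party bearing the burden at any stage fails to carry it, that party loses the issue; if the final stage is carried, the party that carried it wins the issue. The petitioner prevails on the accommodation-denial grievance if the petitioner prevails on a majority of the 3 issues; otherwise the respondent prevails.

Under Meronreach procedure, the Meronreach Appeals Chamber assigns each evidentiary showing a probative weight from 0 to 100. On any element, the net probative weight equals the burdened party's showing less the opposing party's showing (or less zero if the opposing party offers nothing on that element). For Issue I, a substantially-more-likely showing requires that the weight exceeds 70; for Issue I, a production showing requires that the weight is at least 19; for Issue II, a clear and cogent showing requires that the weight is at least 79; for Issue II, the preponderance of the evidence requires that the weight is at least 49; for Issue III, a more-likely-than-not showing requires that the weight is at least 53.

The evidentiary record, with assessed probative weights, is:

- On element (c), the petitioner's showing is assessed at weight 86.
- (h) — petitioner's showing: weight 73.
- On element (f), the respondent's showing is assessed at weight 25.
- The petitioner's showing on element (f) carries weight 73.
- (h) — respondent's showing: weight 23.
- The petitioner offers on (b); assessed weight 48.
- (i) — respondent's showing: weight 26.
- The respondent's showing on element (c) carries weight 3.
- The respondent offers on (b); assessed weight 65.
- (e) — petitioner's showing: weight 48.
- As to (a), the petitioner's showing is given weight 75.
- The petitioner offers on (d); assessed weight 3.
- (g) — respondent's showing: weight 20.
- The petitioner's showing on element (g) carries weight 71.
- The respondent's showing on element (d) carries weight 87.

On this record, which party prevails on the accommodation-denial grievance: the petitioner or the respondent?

respondent

— Issue I —
At Stage I.1 the petitioner must meet a substantially-more-likely showing (weight exceeds 70): on (a) the weight is 75, which does exceed 70, so (a) meets the standard.
  All elements met. The burden passes to the respondent.
At Stage I.2 the respondent must meet a production showing (weight is at least 19): on (b) the weight is 65 less the opposing 48 gives net 17, which does not reach 19, so (b) does not meet the standard.
  Not every element is met, so the respondent fails to carry Stage I.2.
So the petitioner prevails on this issue.
— Issue II —
At Stage II.1 the petitioner must meet a clear and cogent showing (weight is at least 79): on (c) the weight is 86 less the opposing 3 gives net 83, which does reach 79, so (c) meets the standard.
  Stage II.1 carried; the burden shifts to the respondent.
At Stage II.2 the respondent must meet a clear and cogent showing (weight is at least 79): on (d) the weight is 87 less the opposing 3 gives net 84, which does reach 79, so (d) meets the standard.
  Stage II.2 is satisfied; the onus moves to the petitioner.
At Stage II.3 the petitioner must meet the preponderance of the evidence (weight is at least 49): on (e) the weight is 48, < 49, so (e) does not meet the standard; on (f) the weight is 73 less the opposing 25 gives net 48, < 49, so (f) does not meet the standard.
  The petitioner does not carry Stage II.3.
So the respondent prevails on this issue.
— Issue III —
Stage III.1 (petitioner, a more-likely-than-not showing, weight is at least 53): (g) net 71−20=51 < 53 — fails; (h) net 73−23=50 < 53 — fails.
  Stage III.1 not carried; the petitioner fails its burden.
The analysis ends at Stage III.1; the respondent prevails on this issue.
Per-issue: Issue I → petitioner; Issue II → respondent; Issue III → respondent. The petitioner must prevail on a majority of issues; overall, the respondent prevails.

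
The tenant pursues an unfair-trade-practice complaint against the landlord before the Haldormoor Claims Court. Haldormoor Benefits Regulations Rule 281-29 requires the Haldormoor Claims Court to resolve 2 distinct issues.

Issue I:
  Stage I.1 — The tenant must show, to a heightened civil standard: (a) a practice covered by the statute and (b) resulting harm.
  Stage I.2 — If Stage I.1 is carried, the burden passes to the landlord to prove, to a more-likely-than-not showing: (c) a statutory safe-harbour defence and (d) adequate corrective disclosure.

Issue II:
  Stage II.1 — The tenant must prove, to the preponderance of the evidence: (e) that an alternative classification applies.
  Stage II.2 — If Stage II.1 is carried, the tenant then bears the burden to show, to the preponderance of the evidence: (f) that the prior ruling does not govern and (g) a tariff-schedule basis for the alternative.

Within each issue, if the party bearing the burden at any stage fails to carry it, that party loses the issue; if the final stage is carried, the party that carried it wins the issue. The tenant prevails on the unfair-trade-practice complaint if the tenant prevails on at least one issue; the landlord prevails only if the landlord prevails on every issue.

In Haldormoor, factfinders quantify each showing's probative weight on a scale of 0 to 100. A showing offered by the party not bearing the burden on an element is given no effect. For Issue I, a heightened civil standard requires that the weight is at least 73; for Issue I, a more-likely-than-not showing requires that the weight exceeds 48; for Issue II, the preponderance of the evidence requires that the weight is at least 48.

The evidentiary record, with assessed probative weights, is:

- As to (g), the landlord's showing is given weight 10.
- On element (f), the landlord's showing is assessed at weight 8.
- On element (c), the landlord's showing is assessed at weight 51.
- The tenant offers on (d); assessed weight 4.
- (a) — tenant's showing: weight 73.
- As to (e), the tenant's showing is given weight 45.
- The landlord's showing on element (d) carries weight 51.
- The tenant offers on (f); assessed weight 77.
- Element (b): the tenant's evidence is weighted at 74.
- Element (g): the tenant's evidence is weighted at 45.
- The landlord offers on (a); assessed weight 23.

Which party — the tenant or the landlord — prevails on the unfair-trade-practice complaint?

— Issue I —
Stage I.1 (tenant, a heightened civil standard, weight is at least 73): (a) 73 (landlord's 23 disregarded) ≥ 73 — meets; (b) 74 ≥ 73 — meets.
  The tenant carries Stage I.1; the landlord now bears the burden.
Stage I.2 (landlord, a more-likely-than-not showing, weight exceeds 48): (c) 51 > 48 — meets; (d) 51 (tenant's 4 disregarded) > 48 — meets.
  All elements met at the final stage.
With every stage satisfied, the landlord prevails on this issue.
— Issue II —
Stage II.1 — burden on tenant; standard: the preponderance of the evidence (weight is at least 48).
    (e): 45 < 48 [not met]
  Stage II.1 not carried; the tenant fails its burden.
The analysis ends at Stage II.1; the landlord prevails on this issue.
Per-issue: Issue I → landlord; Issue II → landlord. The tenant must prevail on at least one issue; overall, the landlord prevails.

landlord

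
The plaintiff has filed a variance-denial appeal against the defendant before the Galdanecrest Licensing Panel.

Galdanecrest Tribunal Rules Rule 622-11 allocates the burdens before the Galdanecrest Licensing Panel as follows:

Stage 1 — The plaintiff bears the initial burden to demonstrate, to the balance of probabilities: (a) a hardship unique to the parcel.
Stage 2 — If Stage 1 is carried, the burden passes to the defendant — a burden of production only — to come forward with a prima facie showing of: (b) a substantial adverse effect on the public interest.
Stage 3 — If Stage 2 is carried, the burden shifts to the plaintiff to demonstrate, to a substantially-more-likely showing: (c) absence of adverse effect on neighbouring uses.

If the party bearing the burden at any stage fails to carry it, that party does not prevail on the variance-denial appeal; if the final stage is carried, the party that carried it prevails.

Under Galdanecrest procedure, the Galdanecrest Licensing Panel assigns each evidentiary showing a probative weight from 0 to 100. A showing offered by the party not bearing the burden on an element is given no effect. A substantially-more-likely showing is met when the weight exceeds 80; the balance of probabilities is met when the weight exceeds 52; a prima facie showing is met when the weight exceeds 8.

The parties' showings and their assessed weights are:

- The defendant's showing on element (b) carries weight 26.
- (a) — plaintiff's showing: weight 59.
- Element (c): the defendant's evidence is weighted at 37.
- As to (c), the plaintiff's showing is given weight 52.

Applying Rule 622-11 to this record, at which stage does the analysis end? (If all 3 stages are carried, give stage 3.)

At Stage 1 the plaintiff must meet the balance of probabilities (weight exceeds 52): on (a) the weight is 59, > 52, so (a) meets the standard.
  Stage 1 carried; the burden shifts to the defendant.
At Stage 2 the defendant must meet a prima facie showing (weight exceeds 8): on (b) the weight is 26, which does exceed 8, so (b) meets the standard.
  The defendant carries Stage 2; the plaintiff now bears the burden.
At Stage 3 the plaintiff must meet a substantially-more-likely showing (weight exceeds 80): on (c) the weight is 52 (the defendant's 37 is given no effect), which does not exceed 80, so (c) does not meet the standard.
  Not every element is met, so the plaintiff fails to carry Stage 3.
So the defendant prevails.

stage 3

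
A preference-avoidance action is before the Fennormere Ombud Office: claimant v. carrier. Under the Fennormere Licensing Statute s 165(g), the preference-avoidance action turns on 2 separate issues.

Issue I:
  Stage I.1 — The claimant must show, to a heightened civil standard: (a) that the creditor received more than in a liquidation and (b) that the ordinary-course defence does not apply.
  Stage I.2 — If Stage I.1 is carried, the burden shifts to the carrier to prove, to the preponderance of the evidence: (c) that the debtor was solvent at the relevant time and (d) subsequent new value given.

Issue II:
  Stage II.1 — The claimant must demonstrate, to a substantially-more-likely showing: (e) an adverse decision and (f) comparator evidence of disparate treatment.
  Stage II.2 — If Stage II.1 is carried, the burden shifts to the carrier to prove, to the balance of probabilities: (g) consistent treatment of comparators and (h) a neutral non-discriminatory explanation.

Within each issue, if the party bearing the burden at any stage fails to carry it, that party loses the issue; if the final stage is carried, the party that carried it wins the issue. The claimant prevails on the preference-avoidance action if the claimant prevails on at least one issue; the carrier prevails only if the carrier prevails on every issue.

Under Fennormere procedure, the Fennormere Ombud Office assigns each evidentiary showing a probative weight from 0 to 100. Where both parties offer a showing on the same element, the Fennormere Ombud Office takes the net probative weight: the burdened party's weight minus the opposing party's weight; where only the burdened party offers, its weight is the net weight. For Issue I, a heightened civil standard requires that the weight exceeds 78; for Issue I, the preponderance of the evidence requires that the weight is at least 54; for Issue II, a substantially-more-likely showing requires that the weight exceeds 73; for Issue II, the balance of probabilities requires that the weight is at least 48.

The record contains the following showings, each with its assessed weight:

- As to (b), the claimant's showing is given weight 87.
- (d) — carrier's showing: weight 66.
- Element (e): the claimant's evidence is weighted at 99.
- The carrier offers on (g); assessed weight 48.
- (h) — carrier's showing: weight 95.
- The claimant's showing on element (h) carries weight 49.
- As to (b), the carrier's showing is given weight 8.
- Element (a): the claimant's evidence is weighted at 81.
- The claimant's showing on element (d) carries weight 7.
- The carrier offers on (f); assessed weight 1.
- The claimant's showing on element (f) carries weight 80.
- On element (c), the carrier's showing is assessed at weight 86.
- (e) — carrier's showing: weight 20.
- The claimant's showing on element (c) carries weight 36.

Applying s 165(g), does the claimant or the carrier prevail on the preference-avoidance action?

— Issue I —
At Stage I.1 the claimant must meet a heightened civil standard (weight exceeds 78): on (a) the weight is 81, > 78, so (a) meets the standard; on (b) the weight is 87 less the opposing 8 gives net 79, which does exceed 78, so (b) meets the standard.
  The claimant carries Stage I.1; the carrier now bears the burden.
At Stage I.2 the carrier must meet the preponderance of the evidence (weight is at least 54): on (c) the weight is 86 less the opposing 36 gives net 50, < 54, so (c) does not meet the standard; on (d) the weight is 66 less the opposing 7 gives net 59, which does reach 54, so (d) meets the standard.
  The carrier does not carry Stage I.2.
The analysis ends at Stage I.2; the claimant prevails on this issue.
— Issue II —
Stage II.1 — burden on claimant; standard: a substantially-more-likely showing (weight exceeds 73).
    (e): 99 − 20 = 79 > 73 [met]
    (f): 80 − 1 = 79 > 73 [met]
  All elements met. The burden passes to the carrier.
Stage II.2 — burden on carrier; standard: the balance of probabilities (weight is at least 48).
    (g): 48 ≥ 48 [met]
    (h): 95 − 49 = 46 < 48 [not met]
  The carrier does not carry Stage II.2.
The claimant prevails on this issue.
Per-issue: Issue I → claimant; Issue II → claimant. The claimant must prevail on at least one issue; overall, the claimant prevails.

claimant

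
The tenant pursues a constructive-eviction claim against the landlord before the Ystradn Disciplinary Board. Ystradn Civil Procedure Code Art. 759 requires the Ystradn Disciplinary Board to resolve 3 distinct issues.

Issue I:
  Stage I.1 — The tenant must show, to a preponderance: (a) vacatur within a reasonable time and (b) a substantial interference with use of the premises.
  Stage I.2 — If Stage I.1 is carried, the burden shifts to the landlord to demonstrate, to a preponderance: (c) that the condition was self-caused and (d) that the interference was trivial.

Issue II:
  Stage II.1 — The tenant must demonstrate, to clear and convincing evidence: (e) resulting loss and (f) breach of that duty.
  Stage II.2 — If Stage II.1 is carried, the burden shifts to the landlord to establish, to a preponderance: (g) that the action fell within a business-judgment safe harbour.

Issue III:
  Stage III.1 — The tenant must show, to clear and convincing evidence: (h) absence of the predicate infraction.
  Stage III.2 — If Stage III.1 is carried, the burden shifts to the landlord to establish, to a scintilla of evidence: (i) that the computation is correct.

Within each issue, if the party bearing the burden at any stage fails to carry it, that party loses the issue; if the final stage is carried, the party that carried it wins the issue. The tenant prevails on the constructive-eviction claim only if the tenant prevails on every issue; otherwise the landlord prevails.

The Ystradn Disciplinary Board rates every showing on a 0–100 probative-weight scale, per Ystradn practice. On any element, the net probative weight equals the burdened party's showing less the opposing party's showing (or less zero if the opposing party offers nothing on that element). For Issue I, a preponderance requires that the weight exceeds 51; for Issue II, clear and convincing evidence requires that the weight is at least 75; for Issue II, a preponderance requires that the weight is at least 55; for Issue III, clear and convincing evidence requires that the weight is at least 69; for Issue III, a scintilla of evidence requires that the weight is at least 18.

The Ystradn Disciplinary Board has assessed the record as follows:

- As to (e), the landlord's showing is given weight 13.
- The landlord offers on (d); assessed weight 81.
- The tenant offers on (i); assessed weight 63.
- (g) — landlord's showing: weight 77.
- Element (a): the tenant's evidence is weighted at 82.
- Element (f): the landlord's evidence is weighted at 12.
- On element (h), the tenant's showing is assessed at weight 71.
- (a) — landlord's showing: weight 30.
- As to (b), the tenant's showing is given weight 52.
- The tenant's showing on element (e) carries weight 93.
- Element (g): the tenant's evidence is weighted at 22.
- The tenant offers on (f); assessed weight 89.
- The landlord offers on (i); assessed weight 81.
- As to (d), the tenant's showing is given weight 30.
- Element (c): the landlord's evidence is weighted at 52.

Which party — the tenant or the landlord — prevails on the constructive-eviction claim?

— Issue I —
Stage I.1 — burden on tenant; standard: a preponderance (weight exceeds 51).
    (a): 82 − 30 = 52 > 51 [met]
    (b): 52 > 51 [met]
  The tenant carries Stage I.1; the landlord now bears the burden.
Stage I.2 — burden on landlord; standard: a preponderance (weight exceeds 51).
    (c): 52 > 51 [met]
    (d): 81 − 30 = 51 ≤ 51 [not met]
  Stage I.2 not carried; the landlord fails its burden.
The tenant prevails on this issue.
— Issue II —
At Stage II.1 the tenant must meet clear and convincing evidence (weight is at least 75): on (e) the weight is 93 less the opposing 13 gives net 80, which does reach 75, so (e) meets the standard; on (f) the weight is 89 less the opposing 12 gives net 77, which does reach 75, so (f) meets the standard.
  The tenant carries Stage II.1; the landlord now bears the burden.
At Stage II.2 the landlord must meet a preponderance (weight is at least 55): on (g) the weight is 77 less the opposing 22 gives net 55, which does reach 55, so (g) meets the standard.
  Stage II.2 carried; the final stage is satisfied.
With every stage satisfied, the landlord prevails on this issue.
— Issue III —
Stage III.1 — burden on tenant; standard: clear and convincing evidence (weight is at least 69).
    (h): 71 ≥ 69 [met]
  Stage III.1 carried; the burden shifts to the landlord.
Stage III.2 — burden on landlord; standard: a scintilla of evidence (weight is at least 18).
    (i): 81 − 63 = 18 ≥ 18 [met]
  All elements met at the final stage.
Every stage carried; the landlord prevails on this issue.
Per-issue: Issue I → tenant; Issue II → landlord; Issue III → landlord. The tenant must prevail on every issue; overall, the landlord prevails.

landlord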